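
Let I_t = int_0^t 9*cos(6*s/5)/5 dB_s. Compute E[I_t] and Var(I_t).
E[I_t] = 0; Var(I_t) = 81*t/50 + 27*sin(12*t/5)/40

The Itô integral of a deterministic integrand f(s) has mean 0 because each increment f(s) * (B_{s+ds} - B_s) has mean 0. By the Itô isometry:
  Var( int_0^t f(s) dB_s ) = E[ (int_0^t f(s) dB_s)^2 ] = int_0^t f(s)^2 ds.
Here f(s) = 9*cos(6*s/5)/5, so f(s)^2 = 81*cos(6*s/5)^2/25. Integrate:
  int_0^t (81*cos(6*s/5)^2/25) ds = 81*t/50 + 27*sin(12*t/5)/40.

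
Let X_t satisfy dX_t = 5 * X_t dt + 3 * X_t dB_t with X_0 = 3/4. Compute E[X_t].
E[X_t] = 3*exp(5*t)/4

For GBM dX = mu X dt + sigma X dB with X_0 = x_0, apply Itô to Y = log X: dY = (mu - sigma^2/2) dt + sigma dB, so Y_t = log(x_0) + (mu - sigma^2/2) t + sigma B_t and hence X_t = x_0 * exp((mu - sigma^2/2) t + sigma B_t).
With mu = 5, sigma = 3, x_0 = 3/4, this gives:
  X_t = 3/4 * exp((1/2) * t + (3) * B_t).
Since sigma*B_t ~ Normal(0, sigma^2 t), E[exp(sigma*B_t)] = exp(sigma^2 t / 2); so E[X_t] = x_0 * exp((mu - sigma^2/2) t) * exp(sigma^2 t / 2) = x_0 * exp(mu t) = 3*exp(5*t)/4.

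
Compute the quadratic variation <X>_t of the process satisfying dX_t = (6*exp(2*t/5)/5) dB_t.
<X>_t = 9*exp(4*t/5)/5 - 9/5

For an Itô process dX_t = a(t) dt + b(t) dB_t, the quadratic variation is <X>_t = int_0^t b(s)^2 ds (the drift term does not contribute). Here b(s) = 6*exp(2*s/5)/5, so
  b(s)^2 = 36*exp(4*s/5)/25.
Integrating from 0 to t:
  <X>_t = int_0^t (36*exp(4*s/5)/25) ds = 9*exp(4*t/5)/5 - 9/5.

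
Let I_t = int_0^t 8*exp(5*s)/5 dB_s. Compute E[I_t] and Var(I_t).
E[I_t] = 0; Var(I_t) = 32*exp(10*t)/125 - 32/125

The Itô integral of a deterministic integrand f(s) has mean 0 because each increment f(s) * (B_{s+ds} - B_s) has mean 0. By the Itô isometry:
  Var( int_0^t f(s) dB_s ) = E[ (int_0^t f(s) dB_s)^2 ] = int_0^t f(s)^2 ds.
Here f(s) = 8*exp(5*s)/5, so f(s)^2 = 64*exp(10*s)/25. Integrate:
  int_0^t (64*exp(10*s)/25) ds = 32*exp(10*t)/125 - 32/125.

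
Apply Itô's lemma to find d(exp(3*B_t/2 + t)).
d(exp(3*B_t/2 + t)) = (17*exp(3*B_t/2 + t)/8) dt + (3*exp(3*B_t/2 + t)/2) dB_t

Itô's formula for f(t, x): d f(t, B_t) = (f_t + (1/2) f_xx) dt + f_x dB_t. Compute partials of f(t, x) = exp(t + 3*x/2):
  f_t(t,x)  = exp(t + 3*x/2)
  f_x(t,x)  = 3*exp(t + 3*x/2)/2
  f_xx(t,x) = 9*exp(t + 3*x/2)/4
Assemble drift = f_t + (1/2) f_xx = 17*exp(t + 3*x/2)/8 and diffusion = f_x = 3*exp(t + 3*x/2)/2. Substituting x = B_t:
  d(exp(3*B_t/2 + t)) = (17*exp(3*B_t/2 + t)/8) dt + (3*exp(3*B_t/2 + t)/2) dB_t.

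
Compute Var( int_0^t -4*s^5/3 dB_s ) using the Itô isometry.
Var = 16*t^11/99

The Itô integral of a deterministic integrand f(s) has mean 0 because each increment f(s) * (B_{s+ds} - B_s) has mean 0. By the Itô isometry:
  Var( int_0^t f(s) dB_s ) = E[ (int_0^t f(s) dB_s)^2 ] = int_0^t f(s)^2 ds.
Here f(s) = -4*s^5/3, so f(s)^2 = 16*s^10/9. Integrate:
  int_0^t (16*s^10/9) ds = 16*t^11/99.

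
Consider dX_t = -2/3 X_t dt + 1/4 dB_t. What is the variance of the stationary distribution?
lim Var(X_t) = 3/64

The OU SDE dX = -theta X dt + sigma dB admits the integrating factor exp(theta t): d(exp(theta t) X_t) = sigma exp(theta t) dB_t. Integrating from 0 to t gives X_t = x_0 * exp(-theta t) + sigma * int_0^t exp(-theta (t-s)) dB_s for any initial x_0. The Itô integral has variance (by the Itô isometry) sigma^2 * int_0^t exp(-2 theta (t - s)) ds = sigma^2 * (1 - exp(-2 theta t)) / (2 theta), independent of x_0.
With theta = 2/3, sigma = 1/4:
  Var(X_t) = (1/4)^2 * (1 - exp(-2*2/3 t)) / (2 * 2/3) = 3/64 - 3*exp(-4*t/3)/64.
As t -> infinity, exp(-2*2/3 t) -> 0, so the stationary variance is sigma^2 / (2 theta) = 3/64.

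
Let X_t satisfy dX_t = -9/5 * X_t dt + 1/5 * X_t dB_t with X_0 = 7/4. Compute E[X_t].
E[X_t] = 7*exp(-9*t/5)/4

For GBM dX = mu X dt + sigma X dB with X_0 = x_0, apply Itô to Y = log X: dY = (mu - sigma^2/2) dt + sigma dB, so Y_t = log(x_0) + (mu - sigma^2/2) t + sigma B_t and hence X_t = x_0 * exp((mu - sigma^2/2) t + sigma B_t).
With mu = -9/5, sigma = 1/5, x_0 = 7/4, this gives:
  X_t = 7/4 * exp((-91/50) * t + (1/5) * B_t).
Since sigma*B_t ~ Normal(0, sigma^2 t), E[exp(sigma*B_t)] = exp(sigma^2 t / 2); so E[X_t] = x_0 * exp((mu - sigma^2/2) t) * exp(sigma^2 t / 2) = x_0 * exp(mu t) = 7*exp(-9*t/5)/4.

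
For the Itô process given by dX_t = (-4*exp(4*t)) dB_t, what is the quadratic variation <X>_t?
<X>_t = 2*exp(8*t) - 2

For an Itô process dX_t = a(t) dt + b(t) dB_t, the quadratic variation is <X>_t = int_0^t b(s)^2 ds (the drift term does not contribute). Here b(s) = -4*exp(4*s), so
  b(s)^2 = 16*exp(8*s).
Integrating from 0 to t:
  <X>_t = int_0^t (16*exp(8*s)) ds = 2*exp(8*t) - 2.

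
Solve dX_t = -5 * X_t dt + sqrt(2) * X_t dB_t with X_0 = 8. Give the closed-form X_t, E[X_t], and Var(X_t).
X_t = 8 * exp((-6) t + (sqrt(2)) B_t); E[X_t] = 8*exp(-5*t); Var(X_t) = (64*exp(2*t) - 64)*exp(-10*t)

For GBM dX = mu X dt + sigma X dB with X_0 = x_0, apply Itô to Y = log X: dY = (mu - sigma^2/2) dt + sigma dB, so Y_t = log(x_0) + (mu - sigma^2/2) t + sigma B_t and hence X_t = x_0 * exp((mu - sigma^2/2) t + sigma B_t).
With mu = -5, sigma = sqrt(2), x_0 = 8, this gives:
  X_t = 8 * exp((-6) * t + (sqrt(2)) * B_t).
Since sigma*B_t ~ Normal(0, sigma^2 t), E[exp(sigma*B_t)] = exp(sigma^2 t / 2); so E[X_t] = x_0 * exp((mu - sigma^2/2) t) * exp(sigma^2 t / 2) = x_0 * exp(mu t) = 8*exp(-5*t).
Var(X_t) = E[X_t^2] - (E[X_t])^2 = x_0^2 * exp(2 mu t) * (exp(sigma^2 t) - 1) = (64*exp(2*t) - 64)*exp(-10*t).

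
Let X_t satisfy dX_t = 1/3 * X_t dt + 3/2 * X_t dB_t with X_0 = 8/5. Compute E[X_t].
E[X_t] = 8*exp(t/3)/5

For GBM dX = mu X dt + sigma X dB with X_0 = x_0, apply Itô to Y = log X: dY = (mu - sigma^2/2) dt + sigma dB, so Y_t = log(x_0) + (mu - sigma^2/2) t + sigma B_t and hence X_t = x_0 * exp((mu - sigma^2/2) t + sigma B_t).
With mu = 1/3, sigma = 3/2, x_0 = 8/5, this gives:
  X_t = 8/5 * exp((-19/24) * t + (3/2) * B_t).
Since sigma*B_t ~ Normal(0, sigma^2 t), E[exp(sigma*B_t)] = exp(sigma^2 t / 2); so E[X_t] = x_0 * exp((mu - sigma^2/2) t) * exp(sigma^2 t / 2) = x_0 * exp(mu t) = 8*exp(t/3)/5.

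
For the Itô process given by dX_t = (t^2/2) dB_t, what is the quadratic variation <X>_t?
<X>_t = t^5/20

For an Itô process dX_t = a(t) dt + b(t) dB_t, the quadratic variation is <X>_t = int_0^t b(s)^2 ds (the drift term does not contribute). Here b(s) = s^2/2, so
  b(s)^2 = s^4/4.
Integrating from 0 to t:
  <X>_t = int_0^t (s^4/4) ds = t^5/20.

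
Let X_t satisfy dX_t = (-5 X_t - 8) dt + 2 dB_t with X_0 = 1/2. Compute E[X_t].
E[X_t] = -8/5 + 21*exp(-5*t)/10

Taking expectations and using E[dB_t] = 0, the mean m(t) = E[X_t] satisfies the ODE m'(t) = a m(t) + b with m(0) = x_0. With a = -5, b = -8, x_0 = 1/2, the solution is
  m(t) = x_0 * exp(a t) + (b/a) * (exp(a t) - 1)
       = (1/2) * exp((-5) t) + ((-8)/(-5)) * (exp((-5) t) - 1)
       = -8/5 + 21*exp(-5*t)/10.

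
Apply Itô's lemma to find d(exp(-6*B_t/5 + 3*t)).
d(exp(-6*B_t/5 + 3*t)) = (93*exp(-6*B_t/5 + 3*t)/25) dt + (-6*exp(-6*B_t/5 + 3*t)/5) dB_t

Itô's formula for f(t, x): d f(t, B_t) = (f_t + (1/2) f_xx) dt + f_x dB_t. Compute partials of f(t, x) = exp(3*t - 6*x/5):
  f_t(t,x)  = 3*exp(3*t - 6*x/5)
  f_x(t,x)  = -6*exp(3*t - 6*x/5)/5
  f_xx(t,x) = 36*exp(3*t - 6*x/5)/25
Assemble drift = f_t + (1/2) f_xx = 93*exp(3*t - 6*x/5)/25 and diffusion = f_x = -6*exp(3*t - 6*x/5)/5. Substituting x = B_t:
  d(exp(-6*B_t/5 + 3*t)) = (93*exp(-6*B_t/5 + 3*t)/25) dt + (-6*exp(-6*B_t/5 + 3*t)/5) dB_t.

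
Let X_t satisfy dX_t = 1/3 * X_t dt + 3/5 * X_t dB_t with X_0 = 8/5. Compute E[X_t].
E[X_t] = 8*exp(t/3)/5

For GBM dX = mu X dt + sigma X dB with X_0 = x_0, apply Itô to Y = log X: dY = (mu - sigma^2/2) dt + sigma dB, so Y_t = log(x_0) + (mu - sigma^2/2) t + sigma B_t and hence X_t = x_0 * exp((mu - sigma^2/2) t + sigma B_t).
With mu = 1/3, sigma = 3/5, x_0 = 8/5, this gives:
  X_t = 8/5 * exp((23/150) * t + (3/5) * B_t).
Since sigma*B_t ~ Normal(0, sigma^2 t), E[exp(sigma*B_t)] = exp(sigma^2 t / 2); so E[X_t] = x_0 * exp((mu - sigma^2/2) t) * exp(sigma^2 t / 2) = x_0 * exp(mu t) = 8*exp(t/3)/5.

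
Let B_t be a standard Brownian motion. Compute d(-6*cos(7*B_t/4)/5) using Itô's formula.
d(-6*cos(7*B_t/4)/5) = (147*cos(7*B_t/4)/80) dt + (21*sin(7*B_t/4)/10) dB_t

Itô's formula for f(B_t) gives d f(B_t) = f'(B_t) dB_t + (1/2) f''(B_t) dt. Compute derivatives of f(x) = -6*cos(7*x/4)/5:
  f'(x)  = 21*sin(7*x/4)/10
  f''(x) = 147*cos(7*x/4)/40
Substitute x = B_t and multiply the f'' term by 1/2:
  drift     = (1/2) * (147*cos(7*x/4)/40) evaluated at B_t = 147*cos(7*B_t/4)/80
  diffusion = (21*sin(7*x/4)/10) evaluated at B_t = 21*sin(7*B_t/4)/10
Therefore d(-6*cos(7*B_t/4)/5) = (147*cos(7*B_t/4)/80) dt + (21*sin(7*B_t/4)/10) dB_t.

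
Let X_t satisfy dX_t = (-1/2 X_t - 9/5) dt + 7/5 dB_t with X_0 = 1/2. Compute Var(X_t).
Var(X_t) = 49/25 - 49*exp(-t)/25

The variance V(t) = Var(X_t) satisfies V'(t) = 2 a V(t) + c^2 with V(0) = 0 (drift coefficient is linear in X, diffusion is constant). With a = -1/2, c = 7/5, the solution is
  V(t) = (c^2 / (2 a)) * (exp(2 a t) - 1)
       = ((7/5)^2 / (2*(-1/2))) * (exp((-1) t) - 1)
       = 49/25 - 49*exp(-t)/25.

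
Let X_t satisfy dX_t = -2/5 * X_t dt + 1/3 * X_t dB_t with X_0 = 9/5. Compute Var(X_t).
Var(X_t) = (81*exp(t/9) - 81)*exp(-4*t/5)/25

For GBM dX = mu X dt + sigma X dB with X_0 = x_0, apply Itô to Y = log X: dY = (mu - sigma^2/2) dt + sigma dB, so Y_t = log(x_0) + (mu - sigma^2/2) t + sigma B_t and hence X_t = x_0 * exp((mu - sigma^2/2) t + sigma B_t).
With mu = -2/5, sigma = 1/3, x_0 = 9/5, this gives:
  X_t = 9/5 * exp((-41/90) * t + (1/3) * B_t).
Since sigma*B_t ~ Normal(0, sigma^2 t), E[exp(sigma*B_t)] = exp(sigma^2 t / 2); so E[X_t] = x_0 * exp((mu - sigma^2/2) t) * exp(sigma^2 t / 2) = x_0 * exp(mu t) = 9*exp(-2*t/5)/5.
Var(X_t) = E[X_t^2] - (E[X_t])^2 = x_0^2 * exp(2 mu t) * (exp(sigma^2 t) - 1) = (81*exp(t/9) - 81)*exp(-4*t/5)/25.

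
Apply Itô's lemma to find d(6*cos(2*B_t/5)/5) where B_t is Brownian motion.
d(6*cos(2*B_t/5)/5) = (-12*cos(2*B_t/5)/125) dt + (-12*sin(2*B_t/5)/25) dB_t

Itô's formula for f(B_t) gives d f(B_t) = f'(B_t) dB_t + (1/2) f''(B_t) dt. Compute derivatives of f(x) = 6*cos(2*x/5)/5:
  f'(x)  = -12*sin(2*x/5)/25
  f''(x) = -24*cos(2*x/5)/125
Substitute x = B_t and multiply the f'' term by 1/2:
  drift     = (1/2) * (-24*cos(2*x/5)/125) evaluated at B_t = -12*cos(2*B_t/5)/125
  diffusion = (-12*sin(2*x/5)/25) evaluated at B_t = -12*sin(2*B_t/5)/25
Therefore d(6*cos(2*B_t/5)/5) = (-12*cos(2*B_t/5)/125) dt + (-12*sin(2*B_t/5)/25) dB_t.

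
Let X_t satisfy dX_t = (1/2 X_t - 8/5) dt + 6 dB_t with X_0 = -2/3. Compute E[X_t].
E[X_t] = 16/5 - 58*exp(t/2)/15

Taking expectations and using E[dB_t] = 0, the mean m(t) = E[X_t] satisfies the ODE m'(t) = a m(t) + b with m(0) = x_0. With a = 1/2, b = -8/5, x_0 = -2/3, the solution is
  m(t) = x_0 * exp(a t) + (b/a) * (exp(a t) - 1)
       = (-2/3) * exp((1/2) t) + ((-8/5)/(1/2)) * (exp((1/2) t) - 1)
       = 16/5 - 58*exp(t/2)/15.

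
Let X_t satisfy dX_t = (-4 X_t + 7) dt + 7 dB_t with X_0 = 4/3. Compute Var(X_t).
Var(X_t) = 49/8 - 49*exp(-8*t)/8

The variance V(t) = Var(X_t) satisfies V'(t) = 2 a V(t) + c^2 with V(0) = 0 (drift coefficient is linear in X, diffusion is constant). With a = -4, c = 7, the solution is
  V(t) = (c^2 / (2 a)) * (exp(2 a t) - 1)
       = (7^2 / (2*(-4))) * (exp((-8) t) - 1)
       = 49/8 - 49*exp(-8*t)/8.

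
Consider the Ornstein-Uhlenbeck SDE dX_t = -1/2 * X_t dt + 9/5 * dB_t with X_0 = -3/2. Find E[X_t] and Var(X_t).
E[X_t] = -3*exp(-t/2)/2; Var(X_t) = 81/25 - 81*exp(-t)/25

The OU SDE dX = -theta X dt + sigma dB admits the integrating factor exp(theta t): d(exp(theta t) X_t) = sigma exp(theta t) dB_t. Integrating from 0 to t:
  X_t = x_0 * exp(-theta t) + sigma * int_0^t exp(-theta (t-s)) dB_s.
The Itô integral has mean 0 and (by the Itô isometry) variance sigma^2 * int_0^t exp(-2 theta (t - s)) ds = sigma^2 * (1 - exp(-2 theta t)) / (2 theta).
With theta = 1/2, sigma = 9/5, x_0 = -3/2:
  E[X_t] = -3/2 * exp(-1/2 t) = -3*exp(-t/2)/2
  Var(X_t) = (9/5)^2 * (1 - exp(-2*1/2 t)) / (2 * 1/2) = 81/25 - 81*exp(-t)/25.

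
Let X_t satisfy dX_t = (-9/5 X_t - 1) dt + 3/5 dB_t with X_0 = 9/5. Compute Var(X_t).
Var(X_t) = 1/10 - exp(-18*t/5)/10

The variance V(t) = Var(X_t) satisfies V'(t) = 2 a V(t) + c^2 with V(0) = 0 (drift coefficient is linear in X, diffusion is constant). With a = -9/5, c = 3/5, the solution is
  V(t) = (c^2 / (2 a)) * (exp(2 a t) - 1)
       = ((3/5)^2 / (2*(-9/5))) * (exp((-18/5) t) - 1)
       = 1/10 - exp(-18*t/5)/10.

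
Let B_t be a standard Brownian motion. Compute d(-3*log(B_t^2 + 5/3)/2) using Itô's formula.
d(-3*log(B_t^2 + 5/3)/2) = (9*(3*B_t^2 - 5)/(2*(3*B_t^2 + 5)^2)) dt + (-9*B_t/(3*B_t^2 + 5)) dB_t

Itô's formula for f(B_t) gives d f(B_t) = f'(B_t) dB_t + (1/2) f''(B_t) dt. Compute derivatives of f(x) = -3*log(x^2 + 5/3)/2:
  f'(x)  = -9*x/(3*x^2 + 5)
  f''(x) = 9*(3*x^2 - 5)/(3*x^2 + 5)^2
Substitute x = B_t and multiply the f'' term by 1/2:
  drift     = (1/2) * (9*(3*x^2 - 5)/(3*x^2 + 5)^2) evaluated at B_t = 9*(3*B_t^2 - 5)/(2*(3*B_t^2 + 5)^2)
  diffusion = (-9*x/(3*x^2 + 5)) evaluated at B_t = -9*B_t/(3*B_t^2 + 5)
Therefore d(-3*log(B_t^2 + 5/3)/2) = (9*(3*B_t^2 - 5)/(2*(3*B_t^2 + 5)^2)) dt + (-9*B_t/(3*B_t^2 + 5)) dB_t.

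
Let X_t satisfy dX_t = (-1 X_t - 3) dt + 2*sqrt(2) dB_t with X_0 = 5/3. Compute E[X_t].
E[X_t] = -3 + 14*exp(-t)/3

Taking expectations and using E[dB_t] = 0, the mean m(t) = E[X_t] satisfies the ODE m'(t) = a m(t) + b with m(0) = x_0. With a = -1, b = -3, x_0 = 5/3, the solution is
  m(t) = x_0 * exp(a t) + (b/a) * (exp(a t) - 1)
       = (5/3) * exp((-1) t) + ((-3)/(-1)) * (exp((-1) t) - 1)
       = -3 + 14*exp(-t)/3.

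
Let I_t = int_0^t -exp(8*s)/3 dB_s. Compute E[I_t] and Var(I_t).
E[I_t] = 0; Var(I_t) = exp(16*t)/144 - 1/144

The Itô integral of a deterministic integrand f(s) has mean 0 because each increment f(s) * (B_{s+ds} - B_s) has mean 0. By the Itô isometry:
  Var( int_0^t f(s) dB_s ) = E[ (int_0^t f(s) dB_s)^2 ] = int_0^t f(s)^2 ds.
Here f(s) = -exp(8*s)/3, so f(s)^2 = exp(16*s)/9. Integrate:
  int_0^t (exp(16*s)/9) ds = exp(16*t)/144 - 1/144.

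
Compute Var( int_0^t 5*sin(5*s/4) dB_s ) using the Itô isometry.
Var = 25*t/2 - 5*sin(5*t/2)

The Itô integral of a deterministic integrand f(s) has mean 0 because each increment f(s) * (B_{s+ds} - B_s) has mean 0. By the Itô isometry:
  Var( int_0^t f(s) dB_s ) = E[ (int_0^t f(s) dB_s)^2 ] = int_0^t f(s)^2 ds.
Here f(s) = 5*sin(5*s/4), so f(s)^2 = 25*sin(5*s/4)^2. Integrate:
  int_0^t (25*sin(5*s/4)^2) ds = 25*t/2 - 5*sin(5*t/2).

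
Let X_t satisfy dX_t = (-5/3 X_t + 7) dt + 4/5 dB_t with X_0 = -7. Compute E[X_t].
E[X_t] = 21/5 - 56*exp(-5*t/3)/5

Taking expectations and using E[dB_t] = 0, the mean m(t) = E[X_t] satisfies the ODE m'(t) = a m(t) + b with m(0) = x_0. With a = -5/3, b = 7, x_0 = -7, the solution is
  m(t) = x_0 * exp(a t) + (b/a) * (exp(a t) - 1)
       = (-7) * exp((-5/3) t) + (7/(-5/3)) * (exp((-5/3) t) - 1)
       = 21/5 - 56*exp(-5*t/3)/5.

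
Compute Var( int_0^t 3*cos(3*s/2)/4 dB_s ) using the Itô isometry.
Var = 9*t/32 + 3*sin(3*t)/32

The Itô integral of a deterministic integrand f(s) has mean 0 because each increment f(s) * (B_{s+ds} - B_s) has mean 0. By the Itô isometry:
  Var( int_0^t f(s) dB_s ) = E[ (int_0^t f(s) dB_s)^2 ] = int_0^t f(s)^2 ds.
Here f(s) = 3*cos(3*s/2)/4, so f(s)^2 = 9*cos(3*s/2)^2/16. Integrate:
  int_0^t (9*cos(3*s/2)^2/16) ds = 9*t/32 + 3*sin(3*t)/32.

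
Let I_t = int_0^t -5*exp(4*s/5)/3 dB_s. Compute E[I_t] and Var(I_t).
E[I_t] = 0; Var(I_t) = 125*exp(8*t/5)/72 - 125/72

The Itô integral of a deterministic integrand f(s) has mean 0 because each increment f(s) * (B_{s+ds} - B_s) has mean 0. By the Itô isometry:
  Var( int_0^t f(s) dB_s ) = E[ (int_0^t f(s) dB_s)^2 ] = int_0^t f(s)^2 ds.
Here f(s) = -5*exp(4*s/5)/3, so f(s)^2 = 25*exp(8*s/5)/9. Integrate:
  int_0^t (25*exp(8*s/5)/9) ds = 125*exp(8*t/5)/72 - 125/72.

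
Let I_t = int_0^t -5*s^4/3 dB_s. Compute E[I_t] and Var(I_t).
E[I_t] = 0; Var(I_t) = 25*t^9/81

The Itô integral of a deterministic integrand f(s) has mean 0 because each increment f(s) * (B_{s+ds} - B_s) has mean 0. By the Itô isometry:
  Var( int_0^t f(s) dB_s ) = E[ (int_0^t f(s) dB_s)^2 ] = int_0^t f(s)^2 ds.
Here f(s) = -5*s^4/3, so f(s)^2 = 25*s^8/9. Integrate:
  int_0^t (25*s^8/9) ds = 25*t^9/81.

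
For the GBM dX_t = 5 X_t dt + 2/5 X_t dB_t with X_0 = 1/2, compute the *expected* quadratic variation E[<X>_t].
E[<X>_t] = exp(254*t/25)/254 - 1/254

<X>_t = int_0^t ((2/5) * X_s)^2 ds. Taking expectation inside the integral: E[<X>_t] = (2/5)^2 * int_0^t E[X_s^2] ds. For GBM, E[X_s^2] = x_0^2 * exp((2 mu + sigma^2) s). Integrating:
  E[<X>_t] = (2/5)^2 * (1/2)^2 * (exp((2*5 + (2/5)^2) t) - 1) / (2*5 + (2/5)^2)
           = (2/5)^2 * (1/2)^2 * (exp((254/25) t) - 1) / (254/25) = exp(254*t/25)/254 - 1/254.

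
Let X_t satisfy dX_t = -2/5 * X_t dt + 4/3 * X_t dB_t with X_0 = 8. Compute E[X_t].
E[X_t] = 8*exp(-2*t/5)

For GBM dX = mu X dt + sigma X dB with X_0 = x_0, apply Itô to Y = log X: dY = (mu - sigma^2/2) dt + sigma dB, so Y_t = log(x_0) + (mu - sigma^2/2) t + sigma B_t and hence X_t = x_0 * exp((mu - sigma^2/2) t + sigma B_t).
With mu = -2/5, sigma = 4/3, x_0 = 8, this gives:
  X_t = 8 * exp((-58/45) * t + (4/3) * B_t).
Since sigma*B_t ~ Normal(0, sigma^2 t), E[exp(sigma*B_t)] = exp(sigma^2 t / 2); so E[X_t] = x_0 * exp((mu - sigma^2/2) t) * exp(sigma^2 t / 2) = x_0 * exp(mu t) = 8*exp(-2*t/5).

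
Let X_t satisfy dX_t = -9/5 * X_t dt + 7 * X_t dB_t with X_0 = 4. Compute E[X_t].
E[X_t] = 4*exp(-9*t/5)

For GBM dX = mu X dt + sigma X dB with X_0 = x_0, apply Itô to Y = log X: dY = (mu - sigma^2/2) dt + sigma dB, so Y_t = log(x_0) + (mu - sigma^2/2) t + sigma B_t and hence X_t = x_0 * exp((mu - sigma^2/2) t + sigma B_t).
With mu = -9/5, sigma = 7, x_0 = 4, this gives:
  X_t = 4 * exp((-263/10) * t + (7) * B_t).
Since sigma*B_t ~ Normal(0, sigma^2 t), E[exp(sigma*B_t)] = exp(sigma^2 t / 2); so E[X_t] = x_0 * exp((mu - sigma^2/2) t) * exp(sigma^2 t / 2) = x_0 * exp(mu t) = 4*exp(-9*t/5).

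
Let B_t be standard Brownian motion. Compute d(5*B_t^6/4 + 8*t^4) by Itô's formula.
d(5*B_t^6/4 + 8*t^4) = (75*B_t^4/4 + 32*t^3) dt + (15*B_t^5/2) dB_t

Itô's formula for f(t, x): d f(t, B_t) = (f_t + (1/2) f_xx) dt + f_x dB_t. Compute partials of f(t, x) = 8*t^4 + 5*x^6/4:
  f_t(t,x)  = 32*t^3
  f_x(t,x)  = 15*x^5/2
  f_xx(t,x) = 75*x^4/2
Assemble drift = f_t + (1/2) f_xx = 32*t^3 + 75*x^4/4 and diffusion = f_x = 15*x^5/2. Substituting x = B_t:
  d(5*B_t^6/4 + 8*t^4) = (75*B_t^4/4 + 32*t^3) dt + (15*B_t^5/2) dB_t.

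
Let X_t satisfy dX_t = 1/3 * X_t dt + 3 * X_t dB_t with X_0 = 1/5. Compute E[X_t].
E[X_t] = exp(t/3)/5

For GBM dX = mu X dt + sigma X dB with X_0 = x_0, apply Itô to Y = log X: dY = (mu - sigma^2/2) dt + sigma dB, so Y_t = log(x_0) + (mu - sigma^2/2) t + sigma B_t and hence X_t = x_0 * exp((mu - sigma^2/2) t + sigma B_t).
With mu = 1/3, sigma = 3, x_0 = 1/5, this gives:
  X_t = 1/5 * exp((-25/6) * t + (3) * B_t).
Since sigma*B_t ~ Normal(0, sigma^2 t), E[exp(sigma*B_t)] = exp(sigma^2 t / 2); so E[X_t] = x_0 * exp((mu - sigma^2/2) t) * exp(sigma^2 t / 2) = x_0 * exp(mu t) = exp(t/3)/5.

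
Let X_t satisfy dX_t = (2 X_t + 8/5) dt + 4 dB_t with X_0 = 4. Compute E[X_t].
E[X_t] = 24*exp(2*t)/5 - 4/5

Taking expectations and using E[dB_t] = 0, the mean m(t) = E[X_t] satisfies the ODE m'(t) = a m(t) + b with m(0) = x_0. With a = 2, b = 8/5, x_0 = 4, the solution is
  m(t) = x_0 * exp(a t) + (b/a) * (exp(a t) - 1)
       = 4 * exp(2 t) + ((8/5)/2) * (exp(2 t) - 1)
       = 24*exp(2*t)/5 - 4/5.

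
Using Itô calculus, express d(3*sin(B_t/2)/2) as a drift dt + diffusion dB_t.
d(3*sin(B_t/2)/2) = (-3*sin(B_t/2)/16) dt + (3*cos(B_t/2)/4) dB_t

Itô's formula for f(B_t) gives d f(B_t) = f'(B_t) dB_t + (1/2) f''(B_t) dt. Compute derivatives of f(x) = 3*sin(x/2)/2:
  f'(x)  = 3*cos(x/2)/4
  f''(x) = -3*sin(x/2)/8
Substitute x = B_t and multiply the f'' term by 1/2:
  drift     = (1/2) * (-3*sin(x/2)/8) evaluated at B_t = -3*sin(B_t/2)/16
  diffusion = (3*cos(x/2)/4) evaluated at B_t = 3*cos(B_t/2)/4
Therefore d(3*sin(B_t/2)/2) = (-3*sin(B_t/2)/16) dt + (3*cos(B_t/2)/4) dB_t.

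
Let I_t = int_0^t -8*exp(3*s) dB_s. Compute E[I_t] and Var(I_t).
E[I_t] = 0; Var(I_t) = 32*exp(6*t)/3 - 32/3

The Itô integral of a deterministic integrand f(s) has mean 0 because each increment f(s) * (B_{s+ds} - B_s) has mean 0. By the Itô isometry:
  Var( int_0^t f(s) dB_s ) = E[ (int_0^t f(s) dB_s)^2 ] = int_0^t f(s)^2 ds.
Here f(s) = -8*exp(3*s), so f(s)^2 = 64*exp(6*s). Integrate:
  int_0^t (64*exp(6*s)) ds = 32*exp(6*t)/3 - 32/3.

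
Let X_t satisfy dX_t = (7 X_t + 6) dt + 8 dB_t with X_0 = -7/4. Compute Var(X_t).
Var(X_t) = 32*exp(14*t)/7 - 32/7

The variance V(t) = Var(X_t) satisfies V'(t) = 2 a V(t) + c^2 with V(0) = 0 (drift coefficient is linear in X, diffusion is constant). With a = 7, c = 8, the solution is
  V(t) = (c^2 / (2 a)) * (exp(2 a t) - 1)
       = (8^2 / (2*7)) * (exp(14 t) - 1)
       = 32*exp(14*t)/7 - 32/7.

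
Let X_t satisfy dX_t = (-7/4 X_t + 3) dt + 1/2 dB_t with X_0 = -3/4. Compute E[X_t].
E[X_t] = 12/7 - 69*exp(-7*t/4)/28

Taking expectations and using E[dB_t] = 0, the mean m(t) = E[X_t] satisfies the ODE m'(t) = a m(t) + b with m(0) = x_0. With a = -7/4, b = 3, x_0 = -3/4, the solution is
  m(t) = x_0 * exp(a t) + (b/a) * (exp(a t) - 1)
       = (-3/4) * exp((-7/4) t) + (3/(-7/4)) * (exp((-7/4) t) - 1)
       = 12/7 - 69*exp(-7*t/4)/28.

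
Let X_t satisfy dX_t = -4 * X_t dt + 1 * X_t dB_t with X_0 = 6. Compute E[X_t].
E[X_t] = 6*exp(-4*t)

For GBM dX = mu X dt + sigma X dB with X_0 = x_0, apply Itô to Y = log X: dY = (mu - sigma^2/2) dt + sigma dB, so Y_t = log(x_0) + (mu - sigma^2/2) t + sigma B_t and hence X_t = x_0 * exp((mu - sigma^2/2) t + sigma B_t).
With mu = -4, sigma = 1, x_0 = 6, this gives:
  X_t = 6 * exp((-9/2) * t + (1) * B_t).
Since sigma*B_t ~ Normal(0, sigma^2 t), E[exp(sigma*B_t)] = exp(sigma^2 t / 2); so E[X_t] = x_0 * exp((mu - sigma^2/2) t) * exp(sigma^2 t / 2) = x_0 * exp(mu t) = 6*exp(-4*t).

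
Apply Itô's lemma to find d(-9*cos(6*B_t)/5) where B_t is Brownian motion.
d(-9*cos(6*B_t)/5) = (162*cos(6*B_t)/5) dt + (54*sin(6*B_t)/5) dB_t

Itô's formula for f(B_t) gives d f(B_t) = f'(B_t) dB_t + (1/2) f''(B_t) dt. Compute derivatives of f(x) = -9*cos(6*x)/5:
  f'(x)  = 54*sin(6*x)/5
  f''(x) = 324*cos(6*x)/5
Substitute x = B_t and multiply the f'' term by 1/2:
  drift     = (1/2) * (324*cos(6*x)/5) evaluated at B_t = 162*cos(6*B_t)/5
  diffusion = (54*sin(6*x)/5) evaluated at B_t = 54*sin(6*B_t)/5
Therefore d(-9*cos(6*B_t)/5) = (162*cos(6*B_t)/5) dt + (54*sin(6*B_t)/5) dB_t.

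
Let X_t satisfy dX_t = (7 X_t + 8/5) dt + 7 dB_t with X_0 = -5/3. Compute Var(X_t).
Var(X_t) = 7*exp(14*t)/2 - 7/2

The variance V(t) = Var(X_t) satisfies V'(t) = 2 a V(t) + c^2 with V(0) = 0 (drift coefficient is linear in X, diffusion is constant). With a = 7, c = 7, the solution is
  V(t) = (c^2 / (2 a)) * (exp(2 a t) - 1)
       = (7^2 / (2*7)) * (exp(14 t) - 1)
       = 7*exp(14*t)/2 - 7/2.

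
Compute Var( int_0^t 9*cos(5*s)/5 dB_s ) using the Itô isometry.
Var = 81*t/50 + 81*sin(10*t)/500

The Itô integral of a deterministic integrand f(s) has mean 0 because each increment f(s) * (B_{s+ds} - B_s) has mean 0. By the Itô isometry:
  Var( int_0^t f(s) dB_s ) = E[ (int_0^t f(s) dB_s)^2 ] = int_0^t f(s)^2 ds.
Here f(s) = 9*cos(5*s)/5, so f(s)^2 = 81*cos(5*s)^2/25. Integrate:
  int_0^t (81*cos(5*s)^2/25) ds = 81*t/50 + 81*sin(10*t)/500.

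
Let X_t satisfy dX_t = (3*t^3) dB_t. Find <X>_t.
<X>_t = 9*t^7/7

For an Itô process dX_t = a(t) dt + b(t) dB_t, the quadratic variation is <X>_t = int_0^t b(s)^2 ds (the drift term does not contribute). Here b(s) = 3*s^3, so
  b(s)^2 = 9*s^6.
Integrating from 0 to t:
  <X>_t = int_0^t (9*s^6) ds = 9*t^7/7.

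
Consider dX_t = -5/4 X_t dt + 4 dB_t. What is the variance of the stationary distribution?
lim Var(X_t) = 32/5

The OU SDE dX = -theta X dt + sigma dB admits the integrating factor exp(theta t): d(exp(theta t) X_t) = sigma exp(theta t) dB_t. Integrating from 0 to t gives X_t = x_0 * exp(-theta t) + sigma * int_0^t exp(-theta (t-s)) dB_s for any initial x_0. The Itô integral has variance (by the Itô isometry) sigma^2 * int_0^t exp(-2 theta (t - s)) ds = sigma^2 * (1 - exp(-2 theta t)) / (2 theta), independent of x_0.
With theta = 5/4, sigma = 4:
  Var(X_t) = (4)^2 * (1 - exp(-2*5/4 t)) / (2 * 5/4) = 32/5 - 32*exp(-5*t/2)/5.
As t -> infinity, exp(-2*5/4 t) -> 0, so the stationary variance is sigma^2 / (2 theta) = 32/5.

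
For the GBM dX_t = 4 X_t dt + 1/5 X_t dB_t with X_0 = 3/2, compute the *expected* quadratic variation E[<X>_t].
E[<X>_t] = 3*exp(201*t/25)/268 - 3/268

<X>_t = int_0^t ((1/5) * X_s)^2 ds. Taking expectation inside the integral: E[<X>_t] = (1/5)^2 * int_0^t E[X_s^2] ds. For GBM, E[X_s^2] = x_0^2 * exp((2 mu + sigma^2) s). Integrating:
  E[<X>_t] = (1/5)^2 * (3/2)^2 * (exp((2*4 + (1/5)^2) t) - 1) / (2*4 + (1/5)^2)
           = (1/5)^2 * (3/2)^2 * (exp((201/25) t) - 1) / (201/25) = 3*exp(201*t/25)/268 - 3/268.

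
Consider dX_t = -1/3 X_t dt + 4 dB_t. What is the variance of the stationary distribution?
lim Var(X_t) = 24

The OU SDE dX = -theta X dt + sigma dB admits the integrating factor exp(theta t): d(exp(theta t) X_t) = sigma exp(theta t) dB_t. Integrating from 0 to t gives X_t = x_0 * exp(-theta t) + sigma * int_0^t exp(-theta (t-s)) dB_s for any initial x_0. The Itô integral has variance (by the Itô isometry) sigma^2 * int_0^t exp(-2 theta (t - s)) ds = sigma^2 * (1 - exp(-2 theta t)) / (2 theta), independent of x_0.
With theta = 1/3, sigma = 4:
  Var(X_t) = (4)^2 * (1 - exp(-2*1/3 t)) / (2 * 1/3) = 24 - 24*exp(-2*t/3).
As t -> infinity, exp(-2*1/3 t) -> 0, so the stationary variance is sigma^2 / (2 theta) = 24.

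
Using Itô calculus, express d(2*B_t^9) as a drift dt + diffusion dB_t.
d(2*B_t^9) = (72*B_t^7) dt + (18*B_t^8) dB_t

Itô's formula for f(B_t) gives d f(B_t) = f'(B_t) dB_t + (1/2) f''(B_t) dt. Compute derivatives of f(x) = 2*x^9:
  f'(x)  = 18*x^8
  f''(x) = 144*x^7
Substitute x = B_t and multiply the f'' term by 1/2:
  drift     = (1/2) * (144*x^7) evaluated at B_t = 72*B_t^7
  diffusion = (18*x^8) evaluated at B_t = 18*B_t^8
Therefore d(2*B_t^9) = (72*B_t^7) dt + (18*B_t^8) dB_t.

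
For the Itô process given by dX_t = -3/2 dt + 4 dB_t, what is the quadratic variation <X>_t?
<X>_t = 16*t

For an Itô process dX_t = a(t) dt + b(t) dB_t, the quadratic variation is <X>_t = int_0^t b(s)^2 ds (the drift term does not contribute). Here b(s) = 4, so
  b(s)^2 = 16.
Integrating from 0 to t:
  <X>_t = int_0^t (16) ds = 16*t.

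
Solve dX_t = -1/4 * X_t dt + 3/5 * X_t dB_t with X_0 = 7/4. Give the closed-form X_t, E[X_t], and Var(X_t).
X_t = 7/4 * exp((-43/100) t + (3/5) B_t); E[X_t] = 7*exp(-t/4)/4; Var(X_t) = (49*exp(9*t/25) - 49)*exp(-t/2)/16

For GBM dX = mu X dt + sigma X dB with X_0 = x_0, apply Itô to Y = log X: dY = (mu - sigma^2/2) dt + sigma dB, so Y_t = log(x_0) + (mu - sigma^2/2) t + sigma B_t and hence X_t = x_0 * exp((mu - sigma^2/2) t + sigma B_t).
With mu = -1/4, sigma = 3/5, x_0 = 7/4, this gives:
  X_t = 7/4 * exp((-43/100) * t + (3/5) * B_t).
Since sigma*B_t ~ Normal(0, sigma^2 t), E[exp(sigma*B_t)] = exp(sigma^2 t / 2); so E[X_t] = x_0 * exp((mu - sigma^2/2) t) * exp(sigma^2 t / 2) = x_0 * exp(mu t) = 7*exp(-t/4)/4.
Var(X_t) = E[X_t^2] - (E[X_t])^2 = x_0^2 * exp(2 mu t) * (exp(sigma^2 t) - 1) = (49*exp(9*t/25) - 49)*exp(-t/2)/16.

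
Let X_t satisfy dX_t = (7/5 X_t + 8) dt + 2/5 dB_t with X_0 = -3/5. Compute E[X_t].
E[X_t] = 179*exp(7*t/5)/35 - 40/7

Taking expectations and using E[dB_t] = 0, the mean m(t) = E[X_t] satisfies the ODE m'(t) = a m(t) + b with m(0) = x_0. With a = 7/5, b = 8, x_0 = -3/5, the solution is
  m(t) = x_0 * exp(a t) + (b/a) * (exp(a t) - 1)
       = (-3/5) * exp((7/5) t) + (8/(7/5)) * (exp((7/5) t) - 1)
       = 179*exp(7*t/5)/35 - 40/7.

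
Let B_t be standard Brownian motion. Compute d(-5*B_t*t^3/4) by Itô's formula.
d(-5*B_t*t^3/4) = (-15*B_t*t^2/4) dt + (-5*t^3/4) dB_t

Itô's formula for f(t, x): d f(t, B_t) = (f_t + (1/2) f_xx) dt + f_x dB_t. Compute partials of f(t, x) = -5*t^3*x/4:
  f_t(t,x)  = -15*t^2*x/4
  f_x(t,x)  = -5*t^3/4
  f_xx(t,x) = 0
Assemble drift = f_t + (1/2) f_xx = -15*t^2*x/4 and diffusion = f_x = -5*t^3/4. Substituting x = B_t:
  d(-5*B_t*t^3/4) = (-15*B_t*t^2/4) dt + (-5*t^3/4) dB_t.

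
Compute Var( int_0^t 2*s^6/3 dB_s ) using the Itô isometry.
Var = 4*t^13/117

The Itô integral of a deterministic integrand f(s) has mean 0 because each increment f(s) * (B_{s+ds} - B_s) has mean 0. By the Itô isometry:
  Var( int_0^t f(s) dB_s ) = E[ (int_0^t f(s) dB_s)^2 ] = int_0^t f(s)^2 ds.
Here f(s) = 2*s^6/3, so f(s)^2 = 4*s^12/9. Integrate:
  int_0^t (4*s^12/9) ds = 4*t^13/117.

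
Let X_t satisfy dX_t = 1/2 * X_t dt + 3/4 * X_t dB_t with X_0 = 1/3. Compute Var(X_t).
Var(X_t) = (exp(9*t/16) - 1)*exp(t)/9

For GBM dX = mu X dt + sigma X dB with X_0 = x_0, apply Itô to Y = log X: dY = (mu - sigma^2/2) dt + sigma dB, so Y_t = log(x_0) + (mu - sigma^2/2) t + sigma B_t and hence X_t = x_0 * exp((mu - sigma^2/2) t + sigma B_t).
With mu = 1/2, sigma = 3/4, x_0 = 1/3, this gives:
  X_t = 1/3 * exp((7/32) * t + (3/4) * B_t).
Since sigma*B_t ~ Normal(0, sigma^2 t), E[exp(sigma*B_t)] = exp(sigma^2 t / 2); so E[X_t] = x_0 * exp((mu - sigma^2/2) t) * exp(sigma^2 t / 2) = x_0 * exp(mu t) = exp(t/2)/3.
Var(X_t) = E[X_t^2] - (E[X_t])^2 = x_0^2 * exp(2 mu t) * (exp(sigma^2 t) - 1) = (exp(9*t/16) - 1)*exp(t)/9.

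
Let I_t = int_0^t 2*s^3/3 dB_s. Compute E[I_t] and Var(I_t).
E[I_t] = 0; Var(I_t) = 4*t^7/63

The Itô integral of a deterministic integrand f(s) has mean 0 because each increment f(s) * (B_{s+ds} - B_s) has mean 0. By the Itô isometry:
  Var( int_0^t f(s) dB_s ) = E[ (int_0^t f(s) dB_s)^2 ] = int_0^t f(s)^2 ds.
Here f(s) = 2*s^3/3, so f(s)^2 = 4*s^6/9. Integrate:
  int_0^t (4*s^6/9) ds = 4*t^7/63.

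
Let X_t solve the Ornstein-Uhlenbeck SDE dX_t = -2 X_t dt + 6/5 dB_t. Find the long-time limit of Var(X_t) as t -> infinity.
lim Var(X_t) = 9/25

The OU SDE dX = -theta X dt + sigma dB admits the integrating factor exp(theta t): d(exp(theta t) X_t) = sigma exp(theta t) dB_t. Integrating from 0 to t gives X_t = x_0 * exp(-theta t) + sigma * int_0^t exp(-theta (t-s)) dB_s for any initial x_0. The Itô integral has variance (by the Itô isometry) sigma^2 * int_0^t exp(-2 theta (t - s)) ds = sigma^2 * (1 - exp(-2 theta t)) / (2 theta), independent of x_0.
With theta = 2, sigma = 6/5:
  Var(X_t) = (6/5)^2 * (1 - exp(-2*2 t)) / (2 * 2) = 9/25 - 9*exp(-4*t)/25.
As t -> infinity, exp(-2*2 t) -> 0, so the stationary variance is sigma^2 / (2 theta) = 9/25.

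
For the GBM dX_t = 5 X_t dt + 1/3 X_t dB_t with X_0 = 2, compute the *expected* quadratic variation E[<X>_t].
E[<X>_t] = 4*exp(91*t/9)/91 - 4/91

<X>_t = int_0^t ((1/3) * X_s)^2 ds. Taking expectation inside the integral: E[<X>_t] = (1/3)^2 * int_0^t E[X_s^2] ds. For GBM, E[X_s^2] = x_0^2 * exp((2 mu + sigma^2) s). Integrating:
  E[<X>_t] = (1/3)^2 * 2^2 * (exp((2*5 + (1/3)^2) t) - 1) / (2*5 + (1/3)^2)
           = (1/3)^2 * 2^2 * (exp((91/9) t) - 1) / (91/9) = 4*exp(91*t/9)/91 - 4/91.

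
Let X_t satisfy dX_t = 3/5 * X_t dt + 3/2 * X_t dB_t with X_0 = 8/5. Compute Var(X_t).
Var(X_t) = 64*(exp(9*t/4) - 1)*exp(6*t/5)/25

For GBM dX = mu X dt + sigma X dB with X_0 = x_0, apply Itô to Y = log X: dY = (mu - sigma^2/2) dt + sigma dB, so Y_t = log(x_0) + (mu - sigma^2/2) t + sigma B_t and hence X_t = x_0 * exp((mu - sigma^2/2) t + sigma B_t).
With mu = 3/5, sigma = 3/2, x_0 = 8/5, this gives:
  X_t = 8/5 * exp((-21/40) * t + (3/2) * B_t).
Since sigma*B_t ~ Normal(0, sigma^2 t), E[exp(sigma*B_t)] = exp(sigma^2 t / 2); so E[X_t] = x_0 * exp((mu - sigma^2/2) t) * exp(sigma^2 t / 2) = x_0 * exp(mu t) = 8*exp(3*t/5)/5.
Var(X_t) = E[X_t^2] - (E[X_t])^2 = x_0^2 * exp(2 mu t) * (exp(sigma^2 t) - 1) = 64*(exp(9*t/4) - 1)*exp(6*t/5)/25.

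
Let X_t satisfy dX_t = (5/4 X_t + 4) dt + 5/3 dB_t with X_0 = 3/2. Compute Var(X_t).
Var(X_t) = 10*exp(5*t/2)/9 - 10/9

The variance V(t) = Var(X_t) satisfies V'(t) = 2 a V(t) + c^2 with V(0) = 0 (drift coefficient is linear in X, diffusion is constant). With a = 5/4, c = 5/3, the solution is
  V(t) = (c^2 / (2 a)) * (exp(2 a t) - 1)
       = ((5/3)^2 / (2*(5/4))) * (exp((5/2) t) - 1)
       = 10*exp(5*t/2)/9 - 10/9.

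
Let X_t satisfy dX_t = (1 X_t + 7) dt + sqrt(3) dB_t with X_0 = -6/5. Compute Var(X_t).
Var(X_t) = 3*exp(2*t)/2 - 3/2

The variance V(t) = Var(X_t) satisfies V'(t) = 2 a V(t) + c^2 with V(0) = 0 (drift coefficient is linear in X, diffusion is constant). With a = 1, c = sqrt(3), the solution is
  V(t) = (c^2 / (2 a)) * (exp(2 a t) - 1)
       = (sqrt(3)^2 / (2*1)) * (exp(2 t) - 1)
       = 3*exp(2*t)/2 - 3/2.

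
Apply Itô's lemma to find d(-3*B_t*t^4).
d(-3*B_t*t^4) = (-12*B_t*t^3) dt + (-3*t^4) dB_t

Itô's formula for f(t, x): d f(t, B_t) = (f_t + (1/2) f_xx) dt + f_x dB_t. Compute partials of f(t, x) = -3*t^4*x:
  f_t(t,x)  = -12*t^3*x
  f_x(t,x)  = -3*t^4
  f_xx(t,x) = 0
Assemble drift = f_t + (1/2) f_xx = -12*t^3*x and diffusion = f_x = -3*t^4. Substituting x = B_t:
  d(-3*B_t*t^4) = (-12*B_t*t^3) dt + (-3*t^4) dB_t.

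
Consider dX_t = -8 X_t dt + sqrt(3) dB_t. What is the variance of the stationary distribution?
lim Var(X_t) = 3/16

The OU SDE dX = -theta X dt + sigma dB admits the integrating factor exp(theta t): d(exp(theta t) X_t) = sigma exp(theta t) dB_t. Integrating from 0 to t gives X_t = x_0 * exp(-theta t) + sigma * int_0^t exp(-theta (t-s)) dB_s for any initial x_0. The Itô integral has variance (by the Itô isometry) sigma^2 * int_0^t exp(-2 theta (t - s)) ds = sigma^2 * (1 - exp(-2 theta t)) / (2 theta), independent of x_0.
With theta = 8, sigma = sqrt(3):
  Var(X_t) = (sqrt(3))^2 * (1 - exp(-2*8 t)) / (2 * 8) = 3/16 - 3*exp(-16*t)/16.
As t -> infinity, exp(-2*8 t) -> 0, so the stationary variance is sigma^2 / (2 theta) = 3/16.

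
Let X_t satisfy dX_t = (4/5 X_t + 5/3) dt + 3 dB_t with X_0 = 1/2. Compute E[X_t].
E[X_t] = 31*exp(4*t/5)/12 - 25/12

Taking expectations and using E[dB_t] = 0, the mean m(t) = E[X_t] satisfies the ODE m'(t) = a m(t) + b with m(0) = x_0. With a = 4/5, b = 5/3, x_0 = 1/2, the solution is
  m(t) = x_0 * exp(a t) + (b/a) * (exp(a t) - 1)
       = (1/2) * exp((4/5) t) + ((5/3)/(4/5)) * (exp((4/5) t) - 1)
       = 31*exp(4*t/5)/12 - 25/12.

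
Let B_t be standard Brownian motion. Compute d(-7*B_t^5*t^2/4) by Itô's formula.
d(-7*B_t^5*t^2/4) = (7*B_t^3*t*(-B_t^2 - 5*t)/2) dt + (-35*B_t^4*t^2/4) dB_t

Itô's formula for f(t, x): d f(t, B_t) = (f_t + (1/2) f_xx) dt + f_x dB_t. Compute partials of f(t, x) = -7*t^2*x^5/4:
  f_t(t,x)  = -7*t*x^5/2
  f_x(t,x)  = -35*t^2*x^4/4
  f_xx(t,x) = -35*t^2*x^3
Assemble drift = f_t + (1/2) f_xx = 7*t*x^3*(-5*t - x^2)/2 and diffusion = f_x = -35*t^2*x^4/4. Substituting x = B_t:
  d(-7*B_t^5*t^2/4) = (7*B_t^3*t*(-B_t^2 - 5*t)/2) dt + (-35*B_t^4*t^2/4) dB_t.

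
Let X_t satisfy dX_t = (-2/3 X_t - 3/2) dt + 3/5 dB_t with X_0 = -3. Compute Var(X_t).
Var(X_t) = 27/100 - 27*exp(-4*t/3)/100

The variance V(t) = Var(X_t) satisfies V'(t) = 2 a V(t) + c^2 with V(0) = 0 (drift coefficient is linear in X, diffusion is constant). With a = -2/3, c = 3/5, the solution is
  V(t) = (c^2 / (2 a)) * (exp(2 a t) - 1)
       = ((3/5)^2 / (2*(-2/3))) * (exp((-4/3) t) - 1)
       = 27/100 - 27*exp(-4*t/3)/100.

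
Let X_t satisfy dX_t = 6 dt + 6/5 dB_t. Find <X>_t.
<X>_t = 36*t/25

For an Itô process dX_t = a(t) dt + b(t) dB_t, the quadratic variation is <X>_t = int_0^t b(s)^2 ds (the drift term does not contribute). Here b(s) = 6/5, so
  b(s)^2 = 36/25.
Integrating from 0 to t:
  <X>_t = int_0^t (36/25) ds = 36*t/25.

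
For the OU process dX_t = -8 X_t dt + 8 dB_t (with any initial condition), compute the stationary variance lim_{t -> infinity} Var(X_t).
lim Var(X_t) = 4

The OU SDE dX = -theta X dt + sigma dB admits the integrating factor exp(theta t): d(exp(theta t) X_t) = sigma exp(theta t) dB_t. Integrating from 0 to t gives X_t = x_0 * exp(-theta t) + sigma * int_0^t exp(-theta (t-s)) dB_s for any initial x_0. The Itô integral has variance (by the Itô isometry) sigma^2 * int_0^t exp(-2 theta (t - s)) ds = sigma^2 * (1 - exp(-2 theta t)) / (2 theta), independent of x_0.
With theta = 8, sigma = 8:
  Var(X_t) = (8)^2 * (1 - exp(-2*8 t)) / (2 * 8) = 4 - 4*exp(-16*t).
As t -> infinity, exp(-2*8 t) -> 0, so the stationary variance is sigma^2 / (2 theta) = 4.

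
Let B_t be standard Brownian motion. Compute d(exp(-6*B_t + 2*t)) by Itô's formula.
d(exp(-6*B_t + 2*t)) = (20*exp(-6*B_t + 2*t)) dt + (-6*exp(-6*B_t + 2*t)) dB_t

Itô's formula for f(t, x): d f(t, B_t) = (f_t + (1/2) f_xx) dt + f_x dB_t. Compute partials of f(t, x) = exp(2*t - 6*x):
  f_t(t,x)  = 2*exp(2*t - 6*x)
  f_x(t,x)  = -6*exp(2*t - 6*x)
  f_xx(t,x) = 36*exp(2*t - 6*x)
Assemble drift = f_t + (1/2) f_xx = 20*exp(2*t - 6*x) and diffusion = f_x = -6*exp(2*t - 6*x). Substituting x = B_t:
  d(exp(-6*B_t + 2*t)) = (20*exp(-6*B_t + 2*t)) dt + (-6*exp(-6*B_t + 2*t)) dB_t.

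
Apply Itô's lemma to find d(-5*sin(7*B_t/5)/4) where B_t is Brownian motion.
d(-5*sin(7*B_t/5)/4) = (49*sin(7*B_t/5)/40) dt + (-7*cos(7*B_t/5)/4) dB_t

Itô's formula for f(B_t) gives d f(B_t) = f'(B_t) dB_t + (1/2) f''(B_t) dt. Compute derivatives of f(x) = -5*sin(7*x/5)/4:
  f'(x)  = -7*cos(7*x/5)/4
  f''(x) = 49*sin(7*x/5)/20
Substitute x = B_t and multiply the f'' term by 1/2:
  drift     = (1/2) * (49*sin(7*x/5)/20) evaluated at B_t = 49*sin(7*B_t/5)/40
  diffusion = (-7*cos(7*x/5)/4) evaluated at B_t = -7*cos(7*B_t/5)/4
Therefore d(-5*sin(7*B_t/5)/4) = (49*sin(7*B_t/5)/40) dt + (-7*cos(7*B_t/5)/4) dB_t.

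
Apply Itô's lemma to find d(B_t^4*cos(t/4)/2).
d(B_t^4*cos(t/4)/2) = (B_t^2*(-B_t^2*sin(t/4) + 24*cos(t/4))/8) dt + (2*B_t^3*cos(t/4)) dB_t

Itô's formula for f(t, x): d f(t, B_t) = (f_t + (1/2) f_xx) dt + f_x dB_t. Compute partials of f(t, x) = x^4*cos(t/4)/2:
  f_t(t,x)  = -x^4*sin(t/4)/8
  f_x(t,x)  = 2*x^3*cos(t/4)
  f_xx(t,x) = 6*x^2*cos(t/4)
Assemble drift = f_t + (1/2) f_xx = x^2*(-x^2*sin(t/4) + 24*cos(t/4))/8 and diffusion = f_x = 2*x^3*cos(t/4). Substituting x = B_t:
  d(B_t^4*cos(t/4)/2) = (B_t^2*(-B_t^2*sin(t/4) + 24*cos(t/4))/8) dt + (2*B_t^3*cos(t/4)) dB_t.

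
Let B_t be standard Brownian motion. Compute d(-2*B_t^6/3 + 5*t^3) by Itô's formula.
d(-2*B_t^6/3 + 5*t^3) = (-10*B_t^4 + 15*t^2) dt + (-4*B_t^5) dB_t

Itô's formula for f(t, x): d f(t, B_t) = (f_t + (1/2) f_xx) dt + f_x dB_t. Compute partials of f(t, x) = 5*t^3 - 2*x^6/3:
  f_t(t,x)  = 15*t^2
  f_x(t,x)  = -4*x^5
  f_xx(t,x) = -20*x^4
Assemble drift = f_t + (1/2) f_xx = 15*t^2 - 10*x^4 and diffusion = f_x = -4*x^5. Substituting x = B_t:
  d(-2*B_t^6/3 + 5*t^3) = (-10*B_t^4 + 15*t^2) dt + (-4*B_t^5) dB_t.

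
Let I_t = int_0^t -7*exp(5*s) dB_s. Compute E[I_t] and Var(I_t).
E[I_t] = 0; Var(I_t) = 49*exp(10*t)/10 - 49/10

The Itô integral of a deterministic integrand f(s) has mean 0 because each increment f(s) * (B_{s+ds} - B_s) has mean 0. By the Itô isometry:
  Var( int_0^t f(s) dB_s ) = E[ (int_0^t f(s) dB_s)^2 ] = int_0^t f(s)^2 ds.
Here f(s) = -7*exp(5*s), so f(s)^2 = 49*exp(10*s). Integrate:
  int_0^t (49*exp(10*s)) ds = 49*exp(10*t)/10 - 49/10.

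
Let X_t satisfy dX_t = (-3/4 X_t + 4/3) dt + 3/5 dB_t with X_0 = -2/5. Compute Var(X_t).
Var(X_t) = 6/25 - 6*exp(-3*t/2)/25

The variance V(t) = Var(X_t) satisfies V'(t) = 2 a V(t) + c^2 with V(0) = 0 (drift coefficient is linear in X, diffusion is constant). With a = -3/4, c = 3/5, the solution is
  V(t) = (c^2 / (2 a)) * (exp(2 a t) - 1)
       = ((3/5)^2 / (2*(-3/4))) * (exp((-3/2) t) - 1)
       = 6/25 - 6*exp(-3*t/2)/25.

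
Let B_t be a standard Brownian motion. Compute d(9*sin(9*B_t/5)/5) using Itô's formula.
d(9*sin(9*B_t/5)/5) = (-729*sin(9*B_t/5)/250) dt + (81*cos(9*B_t/5)/25) dB_t

Itô's formula for f(B_t) gives d f(B_t) = f'(B_t) dB_t + (1/2) f''(B_t) dt. Compute derivatives of f(x) = 9*sin(9*x/5)/5:
  f'(x)  = 81*cos(9*x/5)/25
  f''(x) = -729*sin(9*x/5)/125
Substitute x = B_t and multiply the f'' term by 1/2:
  drift     = (1/2) * (-729*sin(9*x/5)/125) evaluated at B_t = -729*sin(9*B_t/5)/250
  diffusion = (81*cos(9*x/5)/25) evaluated at B_t = 81*cos(9*B_t/5)/25
Therefore d(9*sin(9*B_t/5)/5) = (-729*sin(9*B_t/5)/250) dt + (81*cos(9*B_t/5)/25) dB_t.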